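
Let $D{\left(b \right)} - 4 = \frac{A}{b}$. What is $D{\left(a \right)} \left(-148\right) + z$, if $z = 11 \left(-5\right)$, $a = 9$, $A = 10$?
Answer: $- \frac{7303}{9} \approx -811.44$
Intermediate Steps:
$D{\left(b \right)} = 4 + \frac{10}{b}$
$z = -55$
$D{\left(a \right)} \left(-148\right) + z = \left(4 + \frac{10}{9}\right) \left(-148\right) - 55 = \frac{46}{9} \left(-148\right) - 55 = - \frac{6808}{9} - 55 = - \frac{7303}{9}$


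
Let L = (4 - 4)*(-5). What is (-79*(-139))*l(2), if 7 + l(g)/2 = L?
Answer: -153734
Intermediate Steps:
L = 0 (L = 0*(-5) = 0)
l(g) = -14 (l(g) = -14 + 2*0 = -14 + 0 = -14)
(-79*(-139))*l(2) = -79*(-139)*(-14) = 10981*(-14) = -153734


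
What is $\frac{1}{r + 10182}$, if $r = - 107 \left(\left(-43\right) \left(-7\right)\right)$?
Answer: $- \frac{1}{22025} \approx -4.5403 \cdot 10^{-5}$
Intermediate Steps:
$r = -32207$ ($r = \left(-107\right) 301 = -32207$)
$\frac{1}{r + 10182} = \frac{1}{-32207 + 10182} = \frac{1}{-22025} = - \frac{1}{22025}$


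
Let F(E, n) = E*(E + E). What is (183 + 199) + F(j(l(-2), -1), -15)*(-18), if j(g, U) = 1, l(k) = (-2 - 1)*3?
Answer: 346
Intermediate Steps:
l(k) = -9 (l(k) = -3*3 = -9)
F(E, n) = 2*E² (F(E, n) = E*(2*E) = 2*E²)
(183 + 199) + F(j(l(-2), -1), -15)*(-18) = (183 + 199) + (2*1²)*(-18) = 382 + (2*1)*(-18) = 382 + 2*(-18) = 382 - 36 = 346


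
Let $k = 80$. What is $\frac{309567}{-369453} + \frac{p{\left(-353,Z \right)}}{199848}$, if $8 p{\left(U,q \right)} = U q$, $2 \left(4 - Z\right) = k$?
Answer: $- \frac{13617659939}{16407654032} \approx -0.82996$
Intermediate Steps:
$Z = -36$ ($Z = 4 - 40 = -36$)
$p{\left(U,q \right)} = \frac{U q}{8}$
$\frac{309567}{-369453} + \frac{p{\left(-353,Z \right)}}{199848} = \frac{309567}{-369453} + \frac{\frac{1}{8} \left(-353\right) \left(-36\right)}{199848} = 309567 \left(- \frac{1}{369453}\right) + \frac{3177}{2} \cdot \frac{1}{199848} = - \frac{103189}{123151} + \frac{1059}{133232} = - \frac{13617659939}{16407654032}$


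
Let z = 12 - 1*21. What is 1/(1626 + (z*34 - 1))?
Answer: 1/1319 ≈ 0.00075815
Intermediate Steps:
z = -9 (z = 12 - 21 = -9)
1/(1626 + (z*34 - 1)) = 1/(1626 + (-9*34 - 1)) = 1/(1626 + (-306 - 1)) = 1/(1626 - 307) = 1/1319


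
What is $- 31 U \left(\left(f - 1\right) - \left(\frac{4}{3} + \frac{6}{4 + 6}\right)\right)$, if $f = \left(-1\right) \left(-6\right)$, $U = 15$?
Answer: $-1426$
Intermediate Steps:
$f = 6$
$- 31 U \left(\left(f - 1\right) - \left(\frac{4}{3} + \frac{6}{4 + 6}\right)\right) = \left(-31\right) 15 \left(\left(6 - 1\right) - \left(\frac{4}{3} + \frac{6}{4 + 6}\right)\right) = - 465 \left(5 - \left(\frac{4}{3} + \frac{6}{10}\right)\right) = - 465 \left(5 - \frac{29}{15}\right) = \left(-465\right) \frac{46}{15} = -1426$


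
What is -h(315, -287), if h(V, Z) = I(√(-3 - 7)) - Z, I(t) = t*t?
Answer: -277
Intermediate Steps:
I(t) = t²
h(V, Z) = -10 - Z (h(V, Z) = (√(-3 - 7))² - Z = (√(-10))² - Z = (I*√10)² - Z = -10 - Z)
-h(315, -287) = -(-10 - 1*(-287)) = -(-10 + 287) = -1*277 = -277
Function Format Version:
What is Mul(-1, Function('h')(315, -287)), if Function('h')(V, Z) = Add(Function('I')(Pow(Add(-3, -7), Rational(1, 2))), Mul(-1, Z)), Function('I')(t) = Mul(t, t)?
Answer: -277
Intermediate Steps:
Function('I')(t) = Pow(t, 2)
Function('h')(V, Z) = Add(-10, Mul(-1, Z)) (Function('h')(V, Z) = Add(Pow(Pow(Add(-3, -7), Rational(1, 2)), 2), Mul(-1, Z)) = Add(Pow(Pow(-10, Rational(1, 2)), 2), Mul(-1, Z)) = Add(Pow(Mul(I, Pow(10, Rational(1, 2))), 2), Mul(-1, Z)) = Add(-10, Mul(-1, Z)))
Mul(-1, Function('h')(315, -287)) = Mul(-1, Add(-10, Mul(-1, -287))) = Mul(-1, Add(-10, 287)) = Mul(-1, 277) = -277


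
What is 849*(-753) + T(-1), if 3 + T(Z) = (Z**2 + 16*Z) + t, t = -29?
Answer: -639344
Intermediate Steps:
T(Z) = -32 + Z**2 + 16*Z (T(Z) = -3 + ((Z**2 + 16*Z) - 29) = -3 + (-29 + Z**2 + 16*Z) = -32 + Z**2 + 16*Z)
849*(-753) + T(-1) = 849*(-753) + (-32 + (-1)**2 + 16*(-1)) = -639297 + (-32 + 1 - 16) = -639297 - 47 = -639344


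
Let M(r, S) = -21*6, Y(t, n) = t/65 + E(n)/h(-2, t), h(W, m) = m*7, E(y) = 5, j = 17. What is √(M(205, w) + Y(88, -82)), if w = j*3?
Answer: I*√49954975070/20020 ≈ 11.164*I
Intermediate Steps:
h(W, m) = 7*m
w = 51 (w = 17*3 = 51)
Y(t, n) = t/65 + 5/(7*t) (Y(t, n) = t/65 + 5/((7*t)) = t*(1/65) + 5*(1/(7*t)) = t/65 + 5/(7*t))
M(r, S) = -126
√(M(205, w) + Y(88, -82)) = √(-126 + ((1/65)*88 + (5/7)/88)) = √(-126 + (88/65 + (5/7)*(1/88))) = √(-126 + (88/65 + 5/616)) = √(-126 + 54533/40040) = √(-4990507/40040) = I*√49954975070/20020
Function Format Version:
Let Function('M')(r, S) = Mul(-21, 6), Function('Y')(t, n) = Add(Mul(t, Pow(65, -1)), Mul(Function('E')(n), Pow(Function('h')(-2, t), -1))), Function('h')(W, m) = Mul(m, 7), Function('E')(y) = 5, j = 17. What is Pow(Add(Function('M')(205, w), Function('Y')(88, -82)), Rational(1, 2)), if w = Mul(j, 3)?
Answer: Mul(Rational(1, 20020), I, Pow(49954975070, Rational(1, 2))) ≈ Mul(11.164, I)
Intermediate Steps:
Function('h')(W, m) = Mul(7, m)
w = 51 (w = Mul(17, 3) = 51)
Function('Y')(t, n) = Add(Mul(Rational(1, 65), t), Mul(Rational(5, 7), Pow(t, -1))) (Function('Y')(t, n) = Add(Mul(t, Pow(65, -1)), Mul(5, Pow(Mul(7, t), -1))) = Add(Mul(t, Rational(1, 65)), Mul(5, Mul(Rational(1, 7), Pow(t, -1)))) = Add(Mul(Rational(1, 65), t), Mul(Rational(5, 7), Pow(t, -1))))
Function('M')(r, S) = -126
Pow(Add(Function('M')(205, w), Function('Y')(88, -82)), Rational(1, 2)) = Pow(Add(-126, Add(Mul(Rational(1, 65), 88), Mul(Rational(5, 7), Pow(88, -1)))), Rational(1, 2)) = Pow(Add(-126, Add(Rational(88, 65), Mul(Rational(5, 7), Rational(1, 88)))), Rational(1, 2)) = Pow(Add(-126, Add(Rational(88, 65), Rational(5, 616))), Rational(1, 2)) = Pow(Add(-126, Rational(54533, 40040)), Rational(1, 2)) = Pow(Rational(-4990507, 40040), Rational(1, 2)) = Mul(Rational(1, 20020), I, Pow(49954975070, Rational(1, 2)))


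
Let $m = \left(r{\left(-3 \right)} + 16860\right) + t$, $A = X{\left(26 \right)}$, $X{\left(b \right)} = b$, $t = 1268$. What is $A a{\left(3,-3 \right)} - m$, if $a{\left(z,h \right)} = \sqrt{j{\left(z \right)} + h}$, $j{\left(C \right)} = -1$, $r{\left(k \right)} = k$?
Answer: $-18125 + 52 i \approx -18125.0 + 52.0 i$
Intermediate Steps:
$a{\left(z,h \right)} = \sqrt{-1 + h}$
$A = 26$
$m = 18125$ ($m = \left(-3 + 16860\right) + 1268 = 16857 + 1268 = 18125$)
$A a{\left(3,-3 \right)} - m = 26 \sqrt{-1 - 3} - 18125 = 26 \sqrt{-4} - 18125 = 26 \cdot 2 i - 18125 = 52 i - 18125 = -18125 + 52 i$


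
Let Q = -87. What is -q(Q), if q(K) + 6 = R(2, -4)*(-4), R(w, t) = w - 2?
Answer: 6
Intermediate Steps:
R(w, t) = -2 + w
q(K) = -6 (q(K) = -6 + (-2 + 2)*(-4) = -6 + 0*(-4) = -6 + 0 = -6)
-q(Q) = -1*(-6) = 6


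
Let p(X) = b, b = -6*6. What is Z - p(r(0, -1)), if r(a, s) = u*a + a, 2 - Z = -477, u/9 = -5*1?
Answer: 515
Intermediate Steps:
u = -45 (u = 9*(-5*1) = 9*(-5) = -45)
Z = 479 (Z = 2 - 1*(-477) = 2 + 477 = 479)
r(a, s) = -44*a (r(a, s) = -45*a + a = -44*a)
b = -36
p(X) = -36
Z - p(r(0, -1)) = 479 - 1*(-36) = 479 + 36 = 515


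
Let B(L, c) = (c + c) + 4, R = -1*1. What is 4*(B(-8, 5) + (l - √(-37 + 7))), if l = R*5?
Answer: 36 - 4*I*√30 ≈ 36.0 - 21.909*I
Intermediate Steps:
R = -1
B(L, c) = 4 + 2*c (B(L, c) = 2*c + 4 = 4 + 2*c)
l = -5 (l = -1*5 = -5)
4*(B(-8, 5) + (l - √(-37 + 7))) = 4*((4 + 2*5) + (-5 - √(-37 + 7))) = 4*((4 + 10) + (-5 - √(-30))) = 4*(14 + (-5 - I*√30)) = 4*(9 - I*√30) = 36 - 4*I*√30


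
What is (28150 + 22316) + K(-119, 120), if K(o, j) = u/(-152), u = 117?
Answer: 7670715/152 ≈ 50465.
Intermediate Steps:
K(o, j) = -117/152 (K(o, j) = 117/(-152) = 117*(-1/152) = -117/152)
(28150 + 22316) + K(-119, 120) = (28150 + 22316) - 117/152 = 50466 - 117/152 = 7670715/152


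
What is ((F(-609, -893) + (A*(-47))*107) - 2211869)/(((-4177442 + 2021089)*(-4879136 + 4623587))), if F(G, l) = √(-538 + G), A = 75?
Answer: -2589044/551053852797 + I*√1147/551053852797 ≈ -4.6983e-6 + 6.1459e-11*I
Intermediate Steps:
((F(-609, -893) + (A*(-47))*107) - 2211869)/(((-4177442 + 2021089)*(-4879136 + 4623587))) = ((√(-538 - 609) + (75*(-47))*107) - 2211869)/(((-4177442 + 2021089)*(-4879136 + 4623587))) = ((√(-1147) - 3525*107) - 2211869)/((-2156353*(-255549))) = ((I*√1147 - 377175) - 2211869)/551053852797 = ((-377175 + I*√1147) - 2211869)*(1/551053852797) = (-2589044 + I*√1147)*(1/551053852797) = -2589044/551053852797 + I*√1147/551053852797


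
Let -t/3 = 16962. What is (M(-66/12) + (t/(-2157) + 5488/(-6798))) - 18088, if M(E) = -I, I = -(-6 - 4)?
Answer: -44173677436/2443881 ≈ -18075.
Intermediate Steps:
t = -50886 (t = -3*16962 = -50886)
I = 10 (I = -1*(-10) = 10)
M(E) = -10 (M(E) = -1*10 = -10)
(M(-66/12) + (t/(-2157) + 5488/(-6798))) - 18088 = (-10 + (-50886/(-2157) + 5488/(-6798))) - 18088 = (-10 + (-50886*(-1/2157) + 5488*(-1/6798))) - 18088 = (-10 + (16962/719 - 2744/3399)) - 18088 = (-10 + 55680902/2443881) - 18088 = 31242092/2443881 - 18088 = -44173677436/2443881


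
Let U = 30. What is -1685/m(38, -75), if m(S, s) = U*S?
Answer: -337/228 ≈ -1.4781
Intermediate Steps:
m(S, s) = 30*S
-1685/m(38, -75) = -1685/(30*38) = -1685/1140 = -1685*1/1140 = -337/228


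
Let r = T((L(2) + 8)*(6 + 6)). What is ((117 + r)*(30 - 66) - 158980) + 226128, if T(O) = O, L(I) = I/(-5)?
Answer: 298264/5 ≈ 59653.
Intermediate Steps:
L(I) = -I/5 (L(I) = I*(-⅕) = -I/5)
r = 456/5 (r = (-⅕*2 + 8)*(6 + 6) = (-⅖ + 8)*12 = (38/5)*12 = 456/5 ≈ 91.200)
((117 + r)*(30 - 66) - 158980) + 226128 = ((117 + 456/5)*(30 - 66) - 158980) + 226128 = ((1041/5)*(-36) - 158980) + 226128 = (-37476/5 - 158980) + 226128 = -832376/5 + 226128 = 298264/5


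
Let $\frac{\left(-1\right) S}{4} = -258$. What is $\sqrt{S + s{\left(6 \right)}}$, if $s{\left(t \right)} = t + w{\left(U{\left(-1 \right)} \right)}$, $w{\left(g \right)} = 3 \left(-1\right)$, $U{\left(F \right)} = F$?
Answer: $3 \sqrt{115} \approx 32.171$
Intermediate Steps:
$S = 1032$ ($S = \left(-4\right) \left(-258\right) = 1032$)
$w{\left(g \right)} = -3$
$s{\left(t \right)} = -3 + t$ ($s{\left(t \right)} = t - 3 = -3 + t$)
$\sqrt{S + s{\left(6 \right)}} = \sqrt{1032 + \left(-3 + 6\right)} = \sqrt{1032 + 3} = \sqrt{1035} = 3 \sqrt{115}$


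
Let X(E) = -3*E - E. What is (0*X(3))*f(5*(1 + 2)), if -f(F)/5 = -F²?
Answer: 0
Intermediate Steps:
X(E) = -4*E
f(F) = 5*F² (f(F) = -(-5)*F² = 5*F²)
(0*X(3))*f(5*(1 + 2)) = (0*(-4*3))*(5*(5*(1 + 2))²) = (0*(-12))*(5*(5*3)²) = 0*(5*15²) = 0*(5*225) = 0*1125 = 0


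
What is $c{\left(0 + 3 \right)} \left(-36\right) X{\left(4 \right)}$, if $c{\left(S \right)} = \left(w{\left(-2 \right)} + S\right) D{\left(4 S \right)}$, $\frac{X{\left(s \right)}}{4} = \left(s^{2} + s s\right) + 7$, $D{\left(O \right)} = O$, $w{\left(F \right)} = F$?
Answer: $-67392$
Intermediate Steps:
$X{\left(s \right)} = 28 + 8 s^{2}$ ($X{\left(s \right)} = 4 \left(\left(s^{2} + s s\right) + 7\right) = 4 \left(\left(s^{2} + s^{2}\right) + 7\right) = 4 \left(2 s^{2} + 7\right) = 4 \left(7 + 2 s^{2}\right) = 28 + 8 s^{2}$)
$c{\left(S \right)} = 4 S \left(-2 + S\right)$ ($c{\left(S \right)} = \left(-2 + S\right) 4 S = 4 S \left(-2 + S\right)$)
$c{\left(0 + 3 \right)} \left(-36\right) X{\left(4 \right)} = 4 \left(0 + 3\right) \left(-2 + \left(0 + 3\right)\right) \left(-36\right) \left(28 + 8 \cdot 4^{2}\right) = 4 \cdot 3 \left(-2 + 3\right) \left(-36\right) \left(28 + 8 \cdot 16\right) = 4 \cdot 3 \cdot 1 \left(-36\right) \left(28 + 128\right) = 12 \left(-36\right) 156 = \left(-432\right) 156 = -67392$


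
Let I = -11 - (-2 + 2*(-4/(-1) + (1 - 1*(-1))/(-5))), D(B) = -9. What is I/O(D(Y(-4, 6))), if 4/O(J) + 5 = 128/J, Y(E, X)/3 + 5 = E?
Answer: 1557/20 ≈ 77.850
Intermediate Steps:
Y(E, X) = -15 + 3*E
O(J) = 4/(-5 + 128/J)
I = -81/5 (I = -11 - (-2 + 2*(-4*(-1) + (1 + 1)*(-⅕))) = -11 - (-2 + 2*(4 + 2*(-⅕))) = -11 - (-2 + 2*(4 - ⅖)) = -11 - (-2 + 2*(18/5)) = -11 - (-2 + 36/5) = -11 - 1*26/5 = -11 - 26/5 = -81/5 ≈ -16.200)
I/O(D(Y(-4, 6))) = -81/(5*((-4*(-9)/(-128 + 5*(-9))))) = -81/(5*((-4*(-9)/(-128 - 45)))) = -81/(5*((-4*(-9)/(-173)))) = -81/(5*((-4*(-9)*(-1/173)))) = -81/(5*(-36/173)) = -81/5*(-173/36) = 1557/20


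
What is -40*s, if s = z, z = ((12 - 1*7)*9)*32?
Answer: -57600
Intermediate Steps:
z = 1440 (z = ((12 - 7)*9)*32 = (5*9)*32 = 45*32 = 1440)
s = 1440
-40*s = -40*1440 = -57600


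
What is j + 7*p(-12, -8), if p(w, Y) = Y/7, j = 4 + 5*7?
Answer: 31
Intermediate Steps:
j = 39 (j = 4 + 35 = 39)
p(w, Y) = Y/7 (p(w, Y) = Y*(⅐) = Y/7)
j + 7*p(-12, -8) = 39 + 7*((⅐)*(-8)) = 39 + 7*(-8/7) = 39 - 8 = 31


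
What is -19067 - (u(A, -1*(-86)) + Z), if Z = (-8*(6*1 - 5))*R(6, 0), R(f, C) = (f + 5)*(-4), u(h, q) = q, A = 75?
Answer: -19505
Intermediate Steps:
R(f, C) = -20 - 4*f (R(f, C) = (5 + f)*(-4) = -20 - 4*f)
Z = 352 (Z = (-8*(6*1 - 5))*(-20 - 4*6) = (-8*(6 - 5))*(-20 - 24) = -8*1*(-44) = -8*(-44) = 352)
-19067 - (u(A, -1*(-86)) + Z) = -19067 - (-1*(-86) + 352) = -19067 - (86 + 352) = -19067 - 1*438 = -19067 - 438 = -19505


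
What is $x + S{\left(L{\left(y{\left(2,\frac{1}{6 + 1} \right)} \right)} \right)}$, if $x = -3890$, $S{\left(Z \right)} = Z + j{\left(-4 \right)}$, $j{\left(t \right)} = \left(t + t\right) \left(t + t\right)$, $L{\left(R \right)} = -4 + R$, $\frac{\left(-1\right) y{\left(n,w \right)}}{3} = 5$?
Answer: $-3845$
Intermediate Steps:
$y{\left(n,w \right)} = -15$ ($y{\left(n,w \right)} = \left(-3\right) 5 = -15$)
$j{\left(t \right)} = 4 t^{2}$ ($j{\left(t \right)} = 2 t 2 t = 4 t^{2}$)
$S{\left(Z \right)} = 64 + Z$ ($S{\left(Z \right)} = Z + 4 \left(-4\right)^{2} = Z + 4 \cdot 16 = Z + 64 = 64 + Z$)
$x + S{\left(L{\left(y{\left(2,\frac{1}{6 + 1} \right)} \right)} \right)} = -3890 + \left(64 - 19\right) = -3890 + 45 = -3845$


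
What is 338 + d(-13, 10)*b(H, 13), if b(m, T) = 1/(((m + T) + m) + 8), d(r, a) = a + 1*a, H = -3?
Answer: 1018/3 ≈ 339.33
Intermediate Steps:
d(r, a) = 2*a (d(r, a) = a + a = 2*a)
b(m, T) = 1/(8 + T + 2*m) (b(m, T) = 1/(((T + m) + m) + 8) = 1/((T + 2*m) + 8) = 1/(8 + T + 2*m))
338 + d(-13, 10)*b(H, 13) = 338 + (2*10)/(8 + 13 + 2*(-3)) = 338 + 20/(8 + 13 - 6) = 338 + 20/15 = 338 + 20*(1/15) = 338 + 4/3 = 1018/3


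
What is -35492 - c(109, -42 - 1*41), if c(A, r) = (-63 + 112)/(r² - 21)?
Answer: -243759105/6868 ≈ -35492.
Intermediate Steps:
c(A, r) = 49/(-21 + r²)
-35492 - c(109, -42 - 1*41) = -35492 - 49/(-21 + (-42 - 1*41)²) = -35492 - 49/(-21 + (-42 - 41)²) = -35492 - 49/(-21 + (-83)²) = -35492 - 49/(-21 + 6889) = -35492 - 49/6868 = -243759105/6868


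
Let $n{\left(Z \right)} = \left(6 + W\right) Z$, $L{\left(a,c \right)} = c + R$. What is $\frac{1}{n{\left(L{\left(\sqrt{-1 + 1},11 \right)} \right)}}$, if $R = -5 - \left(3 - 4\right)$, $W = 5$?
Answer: $\frac{1}{77} \approx 0.012987$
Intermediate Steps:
$R = -4$ ($R = -5 - -1 = -5 + 1 = -4$)
$L{\left(a,c \right)} = -4 + c$ ($L{\left(a,c \right)} = c - 4 = -4 + c$)
$n{\left(Z \right)} = 11 Z$ ($n{\left(Z \right)} = \left(6 + 5\right) Z = 11 Z$)
$\frac{1}{n{\left(L{\left(\sqrt{-1 + 1},11 \right)} \right)}} = \frac{1}{11 \left(-4 + 11\right)} = \frac{1}{11 \cdot 7} = \frac{1}{77}$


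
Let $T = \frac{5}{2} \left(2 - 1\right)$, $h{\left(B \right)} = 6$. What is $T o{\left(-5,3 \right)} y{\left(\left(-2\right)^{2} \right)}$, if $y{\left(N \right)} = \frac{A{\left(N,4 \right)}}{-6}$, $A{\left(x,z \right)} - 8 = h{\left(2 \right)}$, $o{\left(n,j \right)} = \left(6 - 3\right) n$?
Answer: $\frac{175}{2} \approx 87.5$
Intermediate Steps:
$o{\left(n,j \right)} = 3 n$
$A{\left(x,z \right)} = 14$ ($A{\left(x,z \right)} = 8 + 6 = 14$)
$y{\left(N \right)} = - \frac{7}{3}$ ($y{\left(N \right)} = \frac{14}{-6} = 14 \left(- \frac{1}{6}\right) = - \frac{7}{3}$)
$T = \frac{5}{2}$ ($T = 5 \cdot \frac{1}{2} \cdot 1 = \frac{5}{2} \cdot 1 = \frac{5}{2} \approx 2.5$)
$T o{\left(-5,3 \right)} y{\left(\left(-2\right)^{2} \right)} = \frac{5 \cdot 3 \left(-5\right)}{2} \left(- \frac{7}{3}\right) = \frac{5}{2} \left(-15\right) \left(- \frac{7}{3}\right) = \left(- \frac{75}{2}\right) \left(- \frac{7}{3}\right) = \frac{175}{2}$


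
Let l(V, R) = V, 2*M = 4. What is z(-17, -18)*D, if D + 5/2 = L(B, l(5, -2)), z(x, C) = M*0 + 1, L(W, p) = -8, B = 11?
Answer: -21/2 ≈ -10.500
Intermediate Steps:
M = 2 (M = (½)*4 = 2)
z(x, C) = 1 (z(x, C) = 2*0 + 1 = 0 + 1 = 1)
D = -21/2 (D = -5/2 - 8 = -21/2 ≈ -10.500)
z(-17, -18)*D = 1*(-21/2) = -21/2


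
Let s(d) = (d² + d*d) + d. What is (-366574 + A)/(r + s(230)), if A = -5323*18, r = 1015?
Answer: -462388/107045 ≈ -4.3196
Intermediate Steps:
A = -95814
s(d) = d + 2*d² (s(d) = (d² + d²) + d = 2*d² + d = d + 2*d²)
(-366574 + A)/(r + s(230)) = (-366574 - 95814)/(1015 + 230*(1 + 2*230)) = -462388/(1015 + 230*(1 + 460)) = -462388/(1015 + 230*461) = -462388/(1015 + 106030) = -462388/107045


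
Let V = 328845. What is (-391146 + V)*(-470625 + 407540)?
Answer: 3930258585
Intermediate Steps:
(-391146 + V)*(-470625 + 407540) = (-391146 + 328845)*(-470625 + 407540) = -62301*(-63085) = 3930258585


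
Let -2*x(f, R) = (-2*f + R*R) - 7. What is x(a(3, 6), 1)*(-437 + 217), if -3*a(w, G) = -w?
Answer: -880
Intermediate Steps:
a(w, G) = w/3 (a(w, G) = -(-1)*w/3 = w/3)
x(f, R) = 7/2 + f - R**2/2 (x(f, R) = -((-2*f + R*R) - 7)/2 = -((-2*f + R**2) - 7)/2 = -((R**2 - 2*f) - 7)/2 = -(-7 + R**2 - 2*f)/2 = 7/2 + f - R**2/2)
x(a(3, 6), 1)*(-437 + 217) = (7/2 + (1/3)*3 - 1/2*1**2)*(-437 + 217) = (7/2 + 1 - 1/2*1)*(-220) = (7/2 + 1 - 1/2)*(-220) = 4*(-220) = -880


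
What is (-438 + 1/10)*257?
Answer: -1125403/10 ≈ -1.1254e+5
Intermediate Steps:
(-438 + 1/10)*257 = (-438 + ⅒)*257 = -4379/10*257 = -1125403/10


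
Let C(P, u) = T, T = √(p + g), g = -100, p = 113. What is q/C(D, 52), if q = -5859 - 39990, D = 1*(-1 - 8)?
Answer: -45849*√13/13 ≈ -12716.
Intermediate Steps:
D = -9 (D = 1*(-9) = -9)
T = √13 (T = √(113 - 100) = √13 ≈ 3.6056)
C(P, u) = √13
q = -45849
q/C(D, 52) = -45849*√13/13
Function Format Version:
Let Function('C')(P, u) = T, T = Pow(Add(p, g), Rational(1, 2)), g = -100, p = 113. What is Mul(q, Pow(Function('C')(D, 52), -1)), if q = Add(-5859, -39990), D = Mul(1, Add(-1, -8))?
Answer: Mul(Rational(-45849, 13), Pow(13, Rational(1, 2))) ≈ -12716.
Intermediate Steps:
D = -9 (D = Mul(1, -9) = -9)
T = Pow(13, Rational(1, 2)) (T = Pow(Add(113, -100), Rational(1, 2)) = Pow(13, Rational(1, 2)) ≈ 3.6056)
Function('C')(P, u) = Pow(13, Rational(1, 2))
q = -45849
Mul(q, Pow(Function('C')(D, 52), -1)) = Mul(-45849, Pow(Pow(13, Rational(1, 2)), -1)) = Mul(-45849, Mul(Rational(1, 13), Pow(13, Rational(1, 2)))) = Mul(Rational(-45849, 13), Pow(13, Rational(1, 2)))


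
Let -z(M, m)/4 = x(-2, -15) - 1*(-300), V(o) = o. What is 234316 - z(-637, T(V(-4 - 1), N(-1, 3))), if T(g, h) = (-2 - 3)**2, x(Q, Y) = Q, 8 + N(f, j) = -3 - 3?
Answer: 235508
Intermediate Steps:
N(f, j) = -14 (N(f, j) = -8 + (-3 - 3) = -8 - 6 = -14)
T(g, h) = 25 (T(g, h) = (-5)**2 = 25)
z(M, m) = -1192 (z(M, m) = -4*(-2 - 1*(-300)) = -4*(-2 + 300) = -4*298 = -1192)
234316 - z(-637, T(V(-4 - 1), N(-1, 3))) = 234316 - 1*(-1192) = 234316 + 1192 = 235508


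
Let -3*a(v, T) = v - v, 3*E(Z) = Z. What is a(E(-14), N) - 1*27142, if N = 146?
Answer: -27142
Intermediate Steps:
E(Z) = Z/3
a(v, T) = 0 (a(v, T) = -(v - v)/3 = -⅓*0 = 0)
a(E(-14), N) - 1*27142 = 0 - 1*27142 = 0 - 27142 = -27142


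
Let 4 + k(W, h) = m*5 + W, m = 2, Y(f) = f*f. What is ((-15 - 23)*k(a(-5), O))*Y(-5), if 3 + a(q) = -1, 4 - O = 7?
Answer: -1900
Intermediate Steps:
O = -3 (O = 4 - 1*7 = 4 - 7 = -3)
a(q) = -4 (a(q) = -3 - 1 = -4)
Y(f) = f²
k(W, h) = 6 + W (k(W, h) = -4 + (2*5 + W) = -4 + (10 + W) = 6 + W)
((-15 - 23)*k(a(-5), O))*Y(-5) = ((-15 - 23)*(6 - 4))*(-5)² = -38*2*25 = -76*25 = -1900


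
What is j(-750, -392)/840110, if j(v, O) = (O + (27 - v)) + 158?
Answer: 543/840110 ≈ 0.00064634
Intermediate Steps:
j(v, O) = 185 + O - v (j(v, O) = (27 + O - v) + 158 = 185 + O - v)
j(-750, -392)/840110 = (185 - 392 - 1*(-750))/840110 = (185 - 392 + 750)*(1/840110) = 543*(1/840110) = 543/840110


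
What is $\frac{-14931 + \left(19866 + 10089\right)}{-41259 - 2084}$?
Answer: $- \frac{15024}{43343} \approx -0.34663$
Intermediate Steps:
$\frac{-14931 + \left(19866 + 10089\right)}{-41259 - 2084} = \frac{-14931 + 29955}{-43343} = 15024 \left(- \frac{1}{43343}\right) = - \frac{15024}{43343}$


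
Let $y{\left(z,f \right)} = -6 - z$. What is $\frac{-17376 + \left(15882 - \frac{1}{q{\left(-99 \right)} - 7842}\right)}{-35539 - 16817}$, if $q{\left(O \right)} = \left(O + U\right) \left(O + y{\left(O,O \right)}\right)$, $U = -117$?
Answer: $\frac{9779723}{342722376} \approx 0.028535$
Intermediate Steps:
$q{\left(O \right)} = 702 - 6 O$ ($q{\left(O \right)} = \left(O - 117\right) \left(O - \left(6 + O\right)\right) = \left(-117 + O\right) \left(-6\right) = 702 - 6 O$)
$\frac{-17376 + \left(15882 - \frac{1}{q{\left(-99 \right)} - 7842}\right)}{-35539 - 16817} = \frac{-17376 + \left(15882 - \frac{1}{\left(702 - -594\right) - 7842}\right)}{-35539 - 16817} = \frac{-17376 + \left(15882 - \frac{1}{\left(702 + 594\right) - 7842}\right)}{-52356} = \left(-17376 + \left(15882 - \frac{1}{1296 - 7842}\right)\right) \left(- \frac{1}{52356}\right) = \left(-17376 + \left(15882 - \frac{1}{-6546}\right)\right) \left(- \frac{1}{52356}\right) = \left(-17376 + \left(15882 - - \frac{1}{6546}\right)\right) \left(- \frac{1}{52356}\right) = \left(-17376 + \left(15882 + \frac{1}{6546}\right)\right) \left(- \frac{1}{52356}\right) = \left(-17376 + \frac{103963573}{6546}\right) \left(- \frac{1}{52356}\right) = \left(- \frac{9779723}{6546}\right) \left(- \frac{1}{52356}\right) = \frac{9779723}{342722376}$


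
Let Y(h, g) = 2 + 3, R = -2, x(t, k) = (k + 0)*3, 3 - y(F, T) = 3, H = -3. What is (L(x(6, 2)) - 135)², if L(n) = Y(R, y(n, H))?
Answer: 16900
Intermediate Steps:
y(F, T) = 0 (y(F, T) = 3 - 1*3 = 3 - 3 = 0)
x(t, k) = 3*k (x(t, k) = k*3 = 3*k)
Y(h, g) = 5
L(n) = 5
(L(x(6, 2)) - 135)² = (5 - 135)² = (-130)² = 16900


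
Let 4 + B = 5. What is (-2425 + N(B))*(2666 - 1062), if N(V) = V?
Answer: -3888096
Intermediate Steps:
B = 1 (B = -4 + 5 = 1)
(-2425 + N(B))*(2666 - 1062) = (-2425 + 1)*(2666 - 1062) = -2424*1604 = -3888096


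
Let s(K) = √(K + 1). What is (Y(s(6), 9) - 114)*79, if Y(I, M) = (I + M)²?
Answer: -2054 + 1422*√7 ≈ 1708.3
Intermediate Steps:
s(K) = √(1 + K)
(Y(s(6), 9) - 114)*79 = ((√(1 + 6) + 9)² - 114)*79 = ((√7 + 9)² - 114)*79 = ((9 + √7)² - 114)*79 = (-114 + (9 + √7)²)*79 = -9006 + 79*(9 + √7)²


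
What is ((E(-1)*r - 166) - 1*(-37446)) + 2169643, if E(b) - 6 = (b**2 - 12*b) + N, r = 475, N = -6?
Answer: 2213098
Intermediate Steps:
E(b) = b**2 - 12*b (E(b) = 6 + ((b**2 - 12*b) - 6) = 6 + (-6 + b**2 - 12*b) = b**2 - 12*b)
((E(-1)*r - 166) - 1*(-37446)) + 2169643 = ((-(-12 - 1)*475 - 166) - 1*(-37446)) + 2169643 = ((-1*(-13)*475 - 166) + 37446) + 2169643 = ((13*475 - 166) + 37446) + 2169643 = ((6175 - 166) + 37446) + 2169643 = (6009 + 37446) + 2169643 = 43455 + 2169643 = 2213098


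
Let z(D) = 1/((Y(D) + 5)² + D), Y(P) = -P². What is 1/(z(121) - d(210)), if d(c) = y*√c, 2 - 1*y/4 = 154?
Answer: -214212617/3562185628495424013404159 + 27899323531449122912*√210/3562185628495424013404159 ≈ 0.00011350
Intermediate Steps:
y = -608 (y = 8 - 4*154 = 8 - 616 = -608)
d(c) = -608*√c
z(D) = 1/(D + (5 - D²)²) (z(D) = 1/((-D² + 5)² + D) = 1/((5 - D²)² + D) = 1/(D + (5 - D²)²))
1/(z(121) - d(210)) = 1/(1/(121 + (-5 + 121²)²) - (-608)*√210) = 1/(1/(121 + (-5 + 14641)²) + 608*√210) = 1/(1/(121 + 14636²) + 608*√210) = 1/(1/(121 + 214212496) + 608*√210) = 1/(1/214212617 + 608*√210)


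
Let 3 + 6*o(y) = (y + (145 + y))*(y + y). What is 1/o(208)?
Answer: 2/77791 ≈ 2.5710e-5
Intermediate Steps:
o(y) = -1/2 + y*(145 + 2*y)/3 (o(y) = -1/2 + ((y + (145 + y))*(y + y))/6 = -1/2 + ((145 + 2*y)*(2*y))/6 = -1/2 + (2*y*(145 + 2*y))/6 = -1/2 + y*(145 + 2*y)/3)
1/o(208) = 1/(-1/2 + (2/3)*208**2 + (145/3)*208) = 1/(-1/2 + (2/3)*43264 + 30160/3) = 1/(-1/2 + 86528/3 + 30160/3) = 1/(77791/2) = 2/77791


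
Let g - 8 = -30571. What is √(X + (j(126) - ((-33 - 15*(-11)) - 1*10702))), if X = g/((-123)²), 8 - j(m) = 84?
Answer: √158733163/123 ≈ 102.43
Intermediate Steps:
j(m) = -76 (j(m) = 8 - 1*84 = 8 - 84 = -76)
g = -30563 (g = 8 - 30571 = -30563)
X = -30563/15129 (X = -30563/((-123)²) = -30563/15129 ≈ -2.0202)
√(X + (j(126) - ((-33 - 15*(-11)) - 1*10702))) = √(-30563/15129 + (-76 - ((-33 - 15*(-11)) - 1*10702))) = √(-30563/15129 + (-76 - ((-33 + 165) - 10702))) = √(-30563/15129 + (-76 - (132 - 10702))) = √(-30563/15129 + (-76 - 1*(-10570))) = √(-30563/15129 + (-76 + 10570)) = √(-30563/15129 + 10494) = √(158733163/15129) = √158733163/123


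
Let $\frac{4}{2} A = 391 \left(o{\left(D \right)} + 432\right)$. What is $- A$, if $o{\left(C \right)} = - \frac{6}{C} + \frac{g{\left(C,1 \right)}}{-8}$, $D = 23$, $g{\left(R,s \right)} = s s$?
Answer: $- \frac{1350089}{16} \approx -84381.0$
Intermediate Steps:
$g{\left(R,s \right)} = s^{2}$
$o{\left(C \right)} = - \frac{1}{8} - \frac{6}{C}$ ($o{\left(C \right)} = - \frac{6}{C} + \frac{1^{2}}{-8} = - \frac{6}{C} + 1 \left(- \frac{1}{8}\right) = - \frac{6}{C} - \frac{1}{8} = - \frac{1}{8} - \frac{6}{C}$)
$A = \frac{1350089}{16}$ ($A = \frac{391 \left(\frac{-48 - 23}{8 \cdot 23} + 432\right)}{2} = \frac{391 \left(\frac{1}{8} \cdot \frac{1}{23} \left(-48 - 23\right) + 432\right)}{2} = \frac{391 \left(\frac{1}{8} \cdot \frac{1}{23} \left(-71\right) + 432\right)}{2} = \frac{391 \left(- \frac{71}{184} + 432\right)}{2} = \frac{391 \cdot \frac{79417}{184}}{2} = \frac{1}{2} \cdot \frac{1350089}{8} = \frac{1350089}{16} \approx 84381.0$)
$- A = \left(-1\right) \frac{1350089}{16} = - \frac{1350089}{16}$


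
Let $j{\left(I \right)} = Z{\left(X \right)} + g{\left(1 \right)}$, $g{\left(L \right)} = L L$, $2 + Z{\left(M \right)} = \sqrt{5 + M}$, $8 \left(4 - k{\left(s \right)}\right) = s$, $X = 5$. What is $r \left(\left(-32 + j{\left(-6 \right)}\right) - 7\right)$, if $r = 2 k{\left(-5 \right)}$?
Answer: $-370 + \frac{37 \sqrt{10}}{4} \approx -340.75$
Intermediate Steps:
$k{\left(s \right)} = 4 - \frac{s}{8}$
$r = \frac{37}{4}$ ($r = 2 \left(4 - - \frac{5}{8}\right) = 2 \left(4 + \frac{5}{8}\right) = 2 \cdot \frac{37}{8} = \frac{37}{4} \approx 9.25$)
$Z{\left(M \right)} = -2 + \sqrt{5 + M}$
$g{\left(L \right)} = L^{2}$
$j{\left(I \right)} = -1 + \sqrt{10}$ ($j{\left(I \right)} = \left(-2 + \sqrt{5 + 5}\right) + 1^{2} = \left(-2 + \sqrt{10}\right) + 1 = -1 + \sqrt{10}$)
$r \left(\left(-32 + j{\left(-6 \right)}\right) - 7\right) = \frac{37 \left(\left(-32 - \left(1 - \sqrt{10}\right)\right) - 7\right)}{4} = \frac{37 \left(\left(-33 + \sqrt{10}\right) - 7\right)}{4} = \frac{37 \left(-40 + \sqrt{10}\right)}{4} = -370 + \frac{37 \sqrt{10}}{4}$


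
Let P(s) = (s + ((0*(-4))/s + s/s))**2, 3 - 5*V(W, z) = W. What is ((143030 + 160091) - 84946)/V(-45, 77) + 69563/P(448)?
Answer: 73308276633/3225616 ≈ 22727.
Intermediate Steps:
V(W, z) = 3/5 - W/5
P(s) = (1 + s)**2 (P(s) = (s + (0/s + 1))**2 = (s + (0 + 1))**2 = (s + 1)**2 = (1 + s)**2)
((143030 + 160091) - 84946)/V(-45, 77) + 69563/P(448) = ((143030 + 160091) - 84946)/(3/5 - 1/5*(-45)) + 69563/((1 + 448)**2) = (303121 - 84946)/(3/5 + 9) + 69563/(449**2) = 218175/(48/5) + 69563/201601 = 218175*(5/48) + 69563*(1/201601) = 363625/16 + 69563/201601 = 73308276633/3225616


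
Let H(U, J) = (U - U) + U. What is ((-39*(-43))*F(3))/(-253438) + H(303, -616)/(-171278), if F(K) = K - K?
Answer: -303/171278 ≈ -0.0017691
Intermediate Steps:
F(K) = 0
H(U, J) = U (H(U, J) = 0 + U = U)
((-39*(-43))*F(3))/(-253438) + H(303, -616)/(-171278) = (-39*(-43)*0)/(-253438) + 303/(-171278) = (1677*0)*(-1/253438) + 303*(-1/171278) = 0*(-1/253438) - 303/171278 = 0 - 303/171278 = -303/171278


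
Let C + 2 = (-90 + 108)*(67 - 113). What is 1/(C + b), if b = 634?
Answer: -1/196 ≈ -0.0051020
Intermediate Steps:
C = -830 (C = -2 + (-90 + 108)*(67 - 113) = -2 + 18*(-46) = -2 - 828 = -830)
1/(C + b) = 1/(-830 + 634) = 1/(-196) = -1/196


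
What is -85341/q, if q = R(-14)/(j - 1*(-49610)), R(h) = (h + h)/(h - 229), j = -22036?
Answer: -285912917181/14 ≈ -2.0422e+10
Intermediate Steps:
R(h) = 2*h/(-229 + h) (R(h) = (2*h)/(-229 + h) = 2*h/(-229 + h))
q = 14/3350241 (q = (2*(-14)/(-229 - 14))/(-22036 - 1*(-49610)) = (2*(-14)/(-243))/(-22036 + 49610) = (2*(-14)*(-1/243))/27574 = (28/243)*(1/27574) = 14/3350241 ≈ 4.1788e-6)
-85341/q = -85341/14/3350241 = -85341*3350241/14 = -285912917181/14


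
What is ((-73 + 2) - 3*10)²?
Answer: 10201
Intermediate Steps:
((-73 + 2) - 3*10)² = (-71 - 30)² = (-101)² = 10201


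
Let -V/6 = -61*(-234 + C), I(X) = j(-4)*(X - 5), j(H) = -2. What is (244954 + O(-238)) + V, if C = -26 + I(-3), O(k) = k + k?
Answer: 155174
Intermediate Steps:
O(k) = 2*k
I(X) = 10 - 2*X (I(X) = -2*(X - 5) = -2*(-5 + X) = 10 - 2*X)
C = -10 (C = -26 + (10 - 2*(-3)) = -26 + (10 + 6) = -26 + 16 = -10)
V = -89304 (V = -(-366)*(-234 - 10) = -(-366)*(-244) = -6*14884 = -89304)
(244954 + O(-238)) + V = (244954 + 2*(-238)) - 89304 = (244954 - 476) - 89304 = 244478 - 89304 = 155174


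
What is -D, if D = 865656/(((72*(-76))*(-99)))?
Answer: -1093/684 ≈ -1.5980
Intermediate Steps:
D = 1093/684 (D = 865656/((-5472*(-99))) = 865656/541728 = 865656*(1/541728) = 1093/684 ≈ 1.5980)
-D = -1*1093/684 = -1093/684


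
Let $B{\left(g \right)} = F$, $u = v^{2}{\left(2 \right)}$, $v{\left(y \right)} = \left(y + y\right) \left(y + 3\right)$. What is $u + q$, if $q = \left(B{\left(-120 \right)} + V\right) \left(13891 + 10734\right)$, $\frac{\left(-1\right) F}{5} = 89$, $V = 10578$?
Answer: $249525525$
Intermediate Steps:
$v{\left(y \right)} = 2 y \left(3 + y\right)$
$F = -445$ ($F = \left(-5\right) 89 = -445$)
$u = 400$ ($u = \left(2 \cdot 2 \left(3 + 2\right)\right)^{2} = \left(2 \cdot 2 \cdot 5\right)^{2} = 20^{2} = 400$)
$B{\left(g \right)} = -445$
$q = 249525125$ ($q = \left(-445 + 10578\right) \left(13891 + 10734\right) = 10133 \cdot 24625 = 249525125$)
$u + q = 400 + 249525125 = 249525525$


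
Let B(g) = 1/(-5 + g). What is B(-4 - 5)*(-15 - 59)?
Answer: 37/7 ≈ 5.2857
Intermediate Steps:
B(-4 - 5)*(-15 - 59) = (-15 - 59)/(-5 + (-4 - 5)) = -74/(-5 - 9) = -74/(-14) = -1/14*(-74) = 37/7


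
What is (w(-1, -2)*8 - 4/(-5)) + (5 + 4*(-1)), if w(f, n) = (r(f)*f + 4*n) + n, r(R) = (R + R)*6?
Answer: 89/5 ≈ 17.800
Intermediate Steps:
r(R) = 12*R (r(R) = (2*R)*6 = 12*R)
w(f, n) = 5*n + 12*f² (w(f, n) = ((12*f)*f + 4*n) + n = (12*f² + 4*n) + n = (4*n + 12*f²) + n = 5*n + 12*f²)
(w(-1, -2)*8 - 4/(-5)) + (5 + 4*(-1)) = ((5*(-2) + 12*(-1)²)*8 - 4/(-5)) + (5 + 4*(-1)) = ((-10 + 12*1)*8 - 4*(-⅕)) + (5 - 4) = ((-10 + 12)*8 + ⅘) + 1 = (2*8 + ⅘) + 1 = (16 + ⅘) + 1 = 84/5 + 1 = 89/5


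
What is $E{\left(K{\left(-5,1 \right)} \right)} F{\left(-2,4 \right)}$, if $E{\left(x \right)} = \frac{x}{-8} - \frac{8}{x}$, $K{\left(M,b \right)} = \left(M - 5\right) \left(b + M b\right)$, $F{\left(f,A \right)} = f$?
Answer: $\frac{52}{5} \approx 10.4$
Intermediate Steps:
$K{\left(M,b \right)} = \left(-5 + M\right) \left(b + M b\right)$
$E{\left(x \right)} = - \frac{8}{x} - \frac{x}{8}$ ($E{\left(x \right)} = x \left(- \frac{1}{8}\right) - \frac{8}{x} = - \frac{x}{8} - \frac{8}{x} = - \frac{8}{x} - \frac{x}{8}$)
$E{\left(K{\left(-5,1 \right)} \right)} F{\left(-2,4 \right)} = \left(- \frac{8}{1 \left(-5 + \left(-5\right)^{2} - -20\right)} - \frac{1 \left(-5 + \left(-5\right)^{2} - -20\right)}{8}\right) \left(-2\right) = \left(- \frac{8}{1 \left(-5 + 25 + 20\right)} - \frac{1 \left(-5 + 25 + 20\right)}{8}\right) \left(-2\right) = \left(- \frac{8}{1 \cdot 40} - \frac{1 \cdot 40}{8}\right) \left(-2\right) = \left(- \frac{8}{40} - 5\right) \left(-2\right) = \left(\left(-8\right) \frac{1}{40} - 5\right) \left(-2\right) = \left(- \frac{1}{5} - 5\right) \left(-2\right) = \left(- \frac{26}{5}\right) \left(-2\right) = \frac{52}{5}$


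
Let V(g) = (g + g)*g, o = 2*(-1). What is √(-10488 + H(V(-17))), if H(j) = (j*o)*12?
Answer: 2*I*√6090 ≈ 156.08*I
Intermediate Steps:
o = -2
V(g) = 2*g² (V(g) = (2*g)*g = 2*g²)
H(j) = -24*j (H(j) = (j*(-2))*12 = -2*j*12 = -24*j)
√(-10488 + H(V(-17))) = √(-10488 - 48*(-17)²) = √(-10488 - 48*289) = √(-10488 - 24*578) = √(-10488 - 13872) = √(-24360) = 2*I*√6090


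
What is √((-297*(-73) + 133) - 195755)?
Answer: 31*I*√181 ≈ 417.06*I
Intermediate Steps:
√((-297*(-73) + 133) - 195755) = √((21681 + 133) - 195755) = √(21814 - 195755) = √(-173941) = 31*I*√181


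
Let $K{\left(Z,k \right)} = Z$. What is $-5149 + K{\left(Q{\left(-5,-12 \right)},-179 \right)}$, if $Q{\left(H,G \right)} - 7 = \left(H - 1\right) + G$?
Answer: $-5160$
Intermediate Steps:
$Q{\left(H,G \right)} = 6 + G + H$ ($Q{\left(H,G \right)} = 7 + \left(\left(H - 1\right) + G\right) = 7 + \left(\left(-1 + H\right) + G\right) = 7 + \left(-1 + G + H\right) = 6 + G + H$)
$-5149 + K{\left(Q{\left(-5,-12 \right)},-179 \right)} = -5149 - 11 = -5160$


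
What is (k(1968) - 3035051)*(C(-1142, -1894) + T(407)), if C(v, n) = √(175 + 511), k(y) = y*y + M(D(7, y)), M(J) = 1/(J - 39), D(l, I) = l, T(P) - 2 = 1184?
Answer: 15901375055/16 + 187705945*√14/32 ≈ 1.0158e+9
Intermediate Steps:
T(P) = 1186 (T(P) = 2 + 1184 = 1186)
M(J) = 1/(-39 + J)
k(y) = -1/32 + y² (k(y) = y*y + 1/(-39 + 7) = y² + 1/(-32) = y² - 1/32 = -1/32 + y²)
C(v, n) = 7*√14 (C(v, n) = √686 = 7*√14)
(k(1968) - 3035051)*(C(-1142, -1894) + T(407)) = ((-1/32 + 1968²) - 3035051)*(7*√14 + 1186) = ((-1/32 + 3873024) - 3035051)*(1186 + 7*√14) = (123936767/32 - 3035051)*(1186 + 7*√14) = 26815135*(1186 + 7*√14)/32 = 15901375055/16 + 187705945*√14/32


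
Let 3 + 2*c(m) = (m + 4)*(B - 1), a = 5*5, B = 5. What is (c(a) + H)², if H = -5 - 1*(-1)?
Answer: 11025/4 ≈ 2756.3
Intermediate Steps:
a = 25
c(m) = 13/2 + 2*m (c(m) = -3/2 + ((m + 4)*(5 - 1))/2 = -3/2 + ((4 + m)*4)/2 = -3/2 + (16 + 4*m)/2 = -3/2 + (8 + 2*m) = 13/2 + 2*m)
H = -4 (H = -5 + 1 = -4)
(c(a) + H)² = ((13/2 + 2*25) - 4)² = ((13/2 + 50) - 4)² = (113/2 - 4)² = (105/2)² = 11025/4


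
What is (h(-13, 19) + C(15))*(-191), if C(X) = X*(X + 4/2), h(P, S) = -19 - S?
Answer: -41447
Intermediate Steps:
C(X) = X*(2 + X) (C(X) = X*(X + 4*(1/2)) = X*(X + 2) = X*(2 + X))
(h(-13, 19) + C(15))*(-191) = ((-19 - 1*19) + 15*(2 + 15))*(-191) = ((-19 - 19) + 15*17)*(-191) = (-38 + 255)*(-191) = 217*(-191) = -41447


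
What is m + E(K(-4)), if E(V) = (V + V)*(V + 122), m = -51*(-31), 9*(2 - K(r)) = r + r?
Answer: 186509/81 ≈ 2302.6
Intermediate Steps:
K(r) = 2 - 2*r/9 (K(r) = 2 - (r + r)/9 = 2 - 2*r/9)
m = 1581
E(V) = 2*V*(122 + V) (E(V) = (2*V)*(122 + V) = 2*V*(122 + V))
m + E(K(-4)) = 1581 + 2*(2 - 2/9*(-4))*(122 + (2 - 2/9*(-4))) = 1581 + 2*(2 + 8/9)*(122 + (2 + 8/9)) = 1581 + 2*(26/9)*(122 + 26/9) = 1581 + 2*(26/9)*(1124/9) = 1581 + 58448/81 = 186509/81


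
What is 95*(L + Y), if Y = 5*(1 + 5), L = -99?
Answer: -6555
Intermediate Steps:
Y = 30 (Y = 5*6 = 30)
95*(L + Y) = 95*(-99 + 30) = 95*(-69) = -6555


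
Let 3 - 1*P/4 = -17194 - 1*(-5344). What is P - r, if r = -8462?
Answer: 55874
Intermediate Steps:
P = 47412 (P = 12 - 4*(-17194 - 1*(-5344)) = 12 - 4*(-17194 + 5344) = 12 - 4*(-11850) = 12 + 47400 = 47412)
P - r = 47412 - 1*(-8462) = 47412 + 8462 = 55874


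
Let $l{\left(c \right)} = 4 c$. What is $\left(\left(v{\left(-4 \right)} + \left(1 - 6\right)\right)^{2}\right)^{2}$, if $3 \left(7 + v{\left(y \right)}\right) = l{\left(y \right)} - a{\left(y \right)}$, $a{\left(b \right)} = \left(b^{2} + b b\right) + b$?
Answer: $\frac{40960000}{81} \approx 5.0568 \cdot 10^{5}$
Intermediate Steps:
$a{\left(b \right)} = b + 2 b^{2}$ ($a{\left(b \right)} = \left(b^{2} + b^{2}\right) + b = 2 b^{2} + b = b + 2 b^{2}$)
$v{\left(y \right)} = -7 + \frac{4 y}{3} - \frac{y \left(1 + 2 y\right)}{3}$ ($v{\left(y \right)} = -7 + \frac{4 y - y \left(1 + 2 y\right)}{3} = -7 - \left(- \frac{4 y}{3} + \frac{y \left(1 + 2 y\right)}{3}\right) = -7 + \frac{4 y}{3} - \frac{y \left(1 + 2 y\right)}{3}$)
$\left(\left(v{\left(-4 \right)} + \left(1 - 6\right)\right)^{2}\right)^{2} = \left(\left(\left(-7 - 4 - \frac{2 \left(-4\right)^{2}}{3}\right) + \left(1 - 6\right)\right)^{2}\right)^{2} = \left(\left(\left(-7 - 4 - \frac{32}{3}\right) + \left(1 - 6\right)\right)^{2}\right)^{2} = \left(\left(\left(-7 - 4 - \frac{32}{3}\right) - 5\right)^{2}\right)^{2} = \left(\left(- \frac{65}{3} - 5\right)^{2}\right)^{2} = \left(\left(- \frac{80}{3}\right)^{2}\right)^{2} = \left(\frac{6400}{9}\right)^{2} = \frac{40960000}{81}$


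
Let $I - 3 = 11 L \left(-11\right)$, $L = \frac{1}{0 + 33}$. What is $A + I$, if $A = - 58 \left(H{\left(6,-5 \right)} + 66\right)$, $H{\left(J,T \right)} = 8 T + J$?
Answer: $- \frac{5570}{3} \approx -1856.7$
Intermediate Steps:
$L = \frac{1}{33} \approx 0.030303$
$H{\left(J,T \right)} = J + 8 T$
$A = -1856$ ($A = - 58 \left(\left(6 + 8 \left(-5\right)\right) + 66\right) = - 58 \left(\left(6 - 40\right) + 66\right) = - 58 \left(-34 + 66\right) = \left(-58\right) 32 = -1856$)
$I = - \frac{2}{3}$ ($I = 3 + 11 \cdot \frac{1}{33} \left(-11\right) = 3 + \frac{1}{3} \left(-11\right) = 3 - \frac{11}{3} = - \frac{2}{3} \approx -0.66667$)
$A + I = -1856 - \frac{2}{3} = - \frac{5570}{3}$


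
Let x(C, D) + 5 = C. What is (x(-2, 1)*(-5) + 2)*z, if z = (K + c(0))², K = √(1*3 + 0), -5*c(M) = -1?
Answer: 2812/25 + 74*√3/5 ≈ 138.11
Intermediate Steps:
c(M) = ⅕ (c(M) = -⅕*(-1) = ⅕)
x(C, D) = -5 + C
K = √3 (K = √(3 + 0) = √3 ≈ 1.7320)
z = (⅕ + √3)² (z = (√3 + ⅕)² = (⅕ + √3)² ≈ 3.7328)
(x(-2, 1)*(-5) + 2)*z = ((-5 - 2)*(-5) + 2)*(76/25 + 2*√3/5) = (-7*(-5) + 2)*(76/25 + 2*√3/5) = (35 + 2)*(76/25 + 2*√3/5) = 37*(76/25 + 2*√3/5) = 2812/25 + 74*√3/5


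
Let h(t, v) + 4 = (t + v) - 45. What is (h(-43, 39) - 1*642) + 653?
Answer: -42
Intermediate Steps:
h(t, v) = -49 + t + v (h(t, v) = -4 + ((t + v) - 45) = -4 + (-45 + t + v) = -49 + t + v)
(h(-43, 39) - 1*642) + 653 = ((-49 - 43 + 39) - 1*642) + 653 = (-53 - 642) + 653 = -695 + 653 = -42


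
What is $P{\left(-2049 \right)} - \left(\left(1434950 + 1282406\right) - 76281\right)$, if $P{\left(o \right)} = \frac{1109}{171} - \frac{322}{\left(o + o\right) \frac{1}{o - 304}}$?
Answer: $- \frac{308479908509}{116793} \approx -2.6413 \cdot 10^{6}$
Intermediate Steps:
$P{\left(o \right)} = \frac{1109}{171} - \frac{161 \left(-304 + o\right)}{o}$ ($P{\left(o \right)} = 1109 \cdot \frac{1}{171} - \frac{322}{2 o \frac{1}{-304 + o}} = \frac{1109}{171} - \frac{322}{2 o \frac{1}{-304 + o}} = \frac{1109}{171} - 322 \frac{-304 + o}{2 o} = \frac{1109}{171} - \frac{161 \left(-304 + o\right)}{o}$)
$P{\left(-2049 \right)} - \left(\left(1434950 + 1282406\right) - 76281\right) = \left(- \frac{26422}{171} + \frac{48944}{-2049}\right) - \left(\left(1434950 + 1282406\right) - 76281\right) = \left(- \frac{26422}{171} + 48944 \left(- \frac{1}{2049}\right)\right) - \left(2717356 - 76281\right) = \left(- \frac{26422}{171} - \frac{48944}{2049}\right) - 2641075 = - \frac{20836034}{116793} - 2641075 = - \frac{308479908509}{116793}$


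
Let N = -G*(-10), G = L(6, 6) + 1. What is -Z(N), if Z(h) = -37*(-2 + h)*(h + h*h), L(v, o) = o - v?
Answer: 32560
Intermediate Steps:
G = 1 (G = (6 - 1*6) + 1 = (6 - 6) + 1 = 0 + 1 = 1)
N = 10 (N = -1*1*(-10) = -1*(-10) = 10)
Z(h) = -37*(-2 + h)*(h + h²)
-Z(N) = -37*10*(2 + 10 - 1*10²) = -37*10*(2 + 10 - 1*100) = -37*10*(2 + 10 - 100) = -37*10*(-88) = -1*(-32560) = 32560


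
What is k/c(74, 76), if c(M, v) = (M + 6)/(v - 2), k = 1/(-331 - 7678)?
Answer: -37/320360 ≈ -0.00011550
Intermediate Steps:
k = -1/8009 (k = 1/(-8009) = -1/8009 ≈ -0.00012486)
c(M, v) = (6 + M)/(-2 + v)
k/c(74, 76) = -(-2 + 76)/(6 + 74)/8009 = -1/(8009*(80/74)) = -1/(8009*((1/74)*80)) = -1/(8009*40/37) = -1/8009*37/40 = -37/320360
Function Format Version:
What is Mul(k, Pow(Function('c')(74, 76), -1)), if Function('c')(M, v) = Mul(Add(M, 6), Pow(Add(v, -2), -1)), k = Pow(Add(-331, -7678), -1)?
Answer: Rational(-37, 320360) ≈ -0.00011550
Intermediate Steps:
k = Rational(-1, 8009) (k = Pow(-8009, -1) = Rational(-1, 8009) ≈ -0.00012486)
Function('c')(M, v) = Mul(Pow(Add(-2, v), -1), Add(6, M)) (Function('c')(M, v) = Mul(Add(6, M), Pow(Add(-2, v), -1)) = Mul(Pow(Add(-2, v), -1), Add(6, M)))
Mul(k, Pow(Function('c')(74, 76), -1)) = Mul(Rational(-1, 8009), Pow(Mul(Pow(Add(-2, 76), -1), Add(6, 74)), -1)) = Mul(Rational(-1, 8009), Pow(Mul(Pow(74, -1), 80), -1)) = Mul(Rational(-1, 8009), Pow(Mul(Rational(1, 74), 80), -1)) = Mul(Rational(-1, 8009), Pow(Rational(40, 37), -1)) = Mul(Rational(-1, 8009), Rational(37, 40)) = Rational(-37, 320360)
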